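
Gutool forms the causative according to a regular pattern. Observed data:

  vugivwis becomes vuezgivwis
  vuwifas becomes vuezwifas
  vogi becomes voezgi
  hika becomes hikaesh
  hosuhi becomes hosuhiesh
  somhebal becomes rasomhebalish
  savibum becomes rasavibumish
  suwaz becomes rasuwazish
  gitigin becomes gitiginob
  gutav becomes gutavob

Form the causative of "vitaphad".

vieztaphad

"vitaphad" begins with v-. The stems beginning with v- (vugivwis → vuezgivwis, vuwifas → vuezwifas, vogi → voezgi) insert -ez- after the first vowel.
The other patterns: stems beginning with h- add -esh; stems beginning with s- add ra- … -ish around the stem; stems beginning with g- add -ob.
So vitaphad → vieztaphad.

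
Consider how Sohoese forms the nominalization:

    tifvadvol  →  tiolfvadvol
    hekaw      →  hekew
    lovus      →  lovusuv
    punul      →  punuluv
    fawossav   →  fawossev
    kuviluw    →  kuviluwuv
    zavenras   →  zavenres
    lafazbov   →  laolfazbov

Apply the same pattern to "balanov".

fawossav and lafazbov both end in -v yet inflect differently (fawossev, laolfazbov), so the final letter is not what conditions the rule; the last vowel is.
"balanov" has last vowel 'o'. The stems whose last vowel is 'o' (lafazbov → laolfazbov, tifvadvol → tiolfvadvol) insert -ol- after the first vowel.
The other patterns: stems whose last vowel is 'a' change the last vowel to 'e'; stems whose last vowel is 'u' add -uv.
So balanov → baollanov.

baollanov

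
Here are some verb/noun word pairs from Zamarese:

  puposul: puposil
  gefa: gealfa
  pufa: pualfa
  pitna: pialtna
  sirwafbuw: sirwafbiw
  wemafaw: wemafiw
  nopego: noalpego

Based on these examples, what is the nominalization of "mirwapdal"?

mirwapdil

pitna and wemafaw both have last vowel 'a' yet inflect differently (pialtna, wemafiw), so the last vowel is not what conditions the rule; whether the stem ends in a vowel or a consonant is.
"mirwapdal" ends in a consonant. The stems ending in a consonant (wemafaw → wemafiw, sirwafbuw → sirwafbiw, puposul → puposil) change the last vowel to 'i'.
The other pattern: stems ending in a vowel insert -al- after the first vowel.
So mirwapdal → mirwapdil.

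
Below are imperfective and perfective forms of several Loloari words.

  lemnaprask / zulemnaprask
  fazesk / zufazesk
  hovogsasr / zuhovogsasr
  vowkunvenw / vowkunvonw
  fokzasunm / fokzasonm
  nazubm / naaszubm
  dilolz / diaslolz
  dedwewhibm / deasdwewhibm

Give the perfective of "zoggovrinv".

fokzasunm and nazubm both end in -m yet inflect differently (fokzasonm, naaszubm), so the final letter is not what conditions the rule; the second-to-last letter is.
"zoggovrinv" has second-to-last letter 'n'. The stems whose second-to-last letter is 'n' (vowkunvenw → vowkunvonw, fokzasunm → fokzasonm) change the last vowel to 'o'.
The other patterns: stems whose second-to-last letter is 's' add the prefix zu-; stems whose second-to-last letter is 'b' or 'l' insert -as- after the first vowel.
So zoggovrinv → zoggovronv.

zoggovronv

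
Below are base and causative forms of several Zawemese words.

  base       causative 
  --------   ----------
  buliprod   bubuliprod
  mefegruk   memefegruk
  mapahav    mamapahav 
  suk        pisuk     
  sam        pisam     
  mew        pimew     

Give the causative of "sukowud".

mefegruk and suk both end in -k yet inflect differently (memefegruk, pisuk), so the final letter is not what conditions the rule; the number of vowels is.
"sukowud" has 3 vowels. The stems with 3 vowels (buliprod → bubuliprod, mefegruk → memefegruk, mapahav → mamapahav) repeat the first consonant+vowel as a prefix.
The other pattern: stems with 1 vowel add the prefix pi-.
So sukowud → susukowud.

susukowud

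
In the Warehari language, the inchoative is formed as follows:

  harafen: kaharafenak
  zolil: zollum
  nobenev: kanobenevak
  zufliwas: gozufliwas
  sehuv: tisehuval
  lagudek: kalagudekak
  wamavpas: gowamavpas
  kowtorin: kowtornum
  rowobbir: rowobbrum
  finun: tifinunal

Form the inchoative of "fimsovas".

kowtorin and harafen both end in -n yet inflect differently (kowtornum, kaharafenak), so the final letter is not what conditions the rule; the last vowel is.
"fimsovas" has last vowel 'a'. The stems whose last vowel is 'a' (zufliwas → gozufliwas, wamavpas → gowamavpas) add the prefix go-.
So fimsovas → gofimsovas.

gofimsovas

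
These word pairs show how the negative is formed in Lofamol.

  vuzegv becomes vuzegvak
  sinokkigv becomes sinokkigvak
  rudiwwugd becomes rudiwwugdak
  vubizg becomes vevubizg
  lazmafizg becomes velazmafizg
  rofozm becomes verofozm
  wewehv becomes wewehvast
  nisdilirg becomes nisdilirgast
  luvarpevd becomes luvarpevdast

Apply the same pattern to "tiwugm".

tiwugmak

vuzegv and wewehv both end in -v yet inflect differently (vuzegvak, wewehvast), so the final letter is not what conditions the rule; the second-to-last letter is.
"tiwugm" has second-to-last letter 'g'. The stems whose second-to-last letter is 'g' (vuzegv → vuzegvak, sinokkigv → sinokkigvak, rudiwwugd → rudiwwugdak) add -ak.
So tiwugm → tiwugmak.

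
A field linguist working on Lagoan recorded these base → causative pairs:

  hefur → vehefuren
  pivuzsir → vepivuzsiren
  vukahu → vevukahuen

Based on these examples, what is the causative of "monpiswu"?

Every pair shown (hefur → vehefuren, pivuzsir → vepivuzsiren, vukahu → vevukahuen) follows the same rule: add ve- … -en around the stem.
So monpiswu → vemonpiswuen.

vemonpiswuen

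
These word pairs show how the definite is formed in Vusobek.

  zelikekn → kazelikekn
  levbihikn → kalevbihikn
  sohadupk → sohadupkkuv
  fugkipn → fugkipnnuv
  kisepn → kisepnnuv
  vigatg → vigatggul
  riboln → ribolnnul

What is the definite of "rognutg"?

rognutggul

"rognutg" has second-to-last letter 't'. The one such stem in the data (vigatg → vigatggul) doubles the final consonant and adds -ul (as does riboln), so the same rule applies.
The other patterns: stems whose second-to-last letter is 'k' add the prefix ka-; stems whose second-to-last letter is 'p' double the final consonant and add -uv.
So rognutg → rognutggul.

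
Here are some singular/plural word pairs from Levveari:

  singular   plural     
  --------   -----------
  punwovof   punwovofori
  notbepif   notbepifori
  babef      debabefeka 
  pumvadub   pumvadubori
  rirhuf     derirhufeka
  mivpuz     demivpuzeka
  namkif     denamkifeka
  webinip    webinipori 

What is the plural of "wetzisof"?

rirhuf and punwovof both end in -f yet inflect differently (derirhufeka, punwovofori), so the final letter is not what conditions the rule; the number of vowels is.
"wetzisof" has 3 vowels. The stems with 3 vowels (webinip → webinipori, punwovof → punwovofori, pumvadub → pumvadubori) add -ori.
So wetzisof → wetzisofori.

wetzisofori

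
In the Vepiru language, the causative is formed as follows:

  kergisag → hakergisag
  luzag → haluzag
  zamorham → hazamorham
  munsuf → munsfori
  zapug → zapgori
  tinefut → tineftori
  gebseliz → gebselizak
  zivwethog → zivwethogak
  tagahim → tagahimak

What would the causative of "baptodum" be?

"baptodum" has last vowel 'u'. The stems whose last vowel is 'u' (munsuf → munsfori, zapug → zapgori, tinefut → tineftori) delete the last vowel and add -ori.
So baptodum → baptodmori.

baptodmori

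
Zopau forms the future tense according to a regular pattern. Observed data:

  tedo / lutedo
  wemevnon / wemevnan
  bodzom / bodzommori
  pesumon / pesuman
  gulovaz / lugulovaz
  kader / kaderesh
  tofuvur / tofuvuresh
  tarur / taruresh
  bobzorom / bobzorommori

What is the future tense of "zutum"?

zutummori

wemevnon and bobzorom both have last vowel 'o' yet inflect differently (wemevnan, bobzorommori), so the last vowel is not what conditions the rule; the final letter is.
"zutum" ends in -m. The stems ending in -m (bobzorom → bobzorommori, bodzom → bodzommori) double the final consonant and add -ori.
The other patterns: stems ending in -r add -esh; stems ending in -n change the last vowel to 'a'; stems ending in -o or -z add the prefix lu-.
So zutum → zutummori.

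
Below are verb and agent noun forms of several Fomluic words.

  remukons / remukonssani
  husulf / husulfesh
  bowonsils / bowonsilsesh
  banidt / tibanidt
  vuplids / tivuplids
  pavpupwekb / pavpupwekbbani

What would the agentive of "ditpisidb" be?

tiditpisidb

vuplids and bowonsils both end in -s yet inflect differently (tivuplids, bowonsilsesh), so the final letter is not what conditions the rule; the second-to-last letter is.
"ditpisidb" has second-to-last letter 'd'. The stems whose second-to-last letter is 'd' (banidt → tibanidt, vuplids → tivuplids) add the prefix ti-.
So ditpisidb → tiditpisidb.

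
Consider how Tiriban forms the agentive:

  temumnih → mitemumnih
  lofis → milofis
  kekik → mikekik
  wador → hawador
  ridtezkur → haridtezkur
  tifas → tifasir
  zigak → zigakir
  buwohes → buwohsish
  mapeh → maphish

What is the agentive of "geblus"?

hageblus

lofis and tifas both end in -s yet inflect differently (milofis, tifasir), so the final letter is not what conditions the rule; the last vowel is.
"geblus" has last vowel 'u'. The one such stem in the data (ridtezkur → haridtezkur) adds the prefix ha-, so the same rule applies.
The other patterns: stems whose last vowel is 'i' add the prefix mi-; stems whose last vowel is 'a' add -ir; stems whose last vowel is 'e' delete the last vowel and add -ish.
So geblus → hageblus.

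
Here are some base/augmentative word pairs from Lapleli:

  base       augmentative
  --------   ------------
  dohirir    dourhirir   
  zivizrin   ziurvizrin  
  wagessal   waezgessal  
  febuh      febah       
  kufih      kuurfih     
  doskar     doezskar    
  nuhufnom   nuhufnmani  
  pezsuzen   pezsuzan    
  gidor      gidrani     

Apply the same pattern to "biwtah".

doskar and dohirir both end in -r yet inflect differently (doezskar, dourhirir), so the final letter is not what conditions the rule; the last vowel is.
"biwtah" has last vowel 'a'. The stems whose last vowel is 'a' (doskar → doezskar, wagessal → waezgessal) insert -ez- after the first vowel.
The other patterns: stems whose last vowel is 'i' insert -ur- after the first vowel; stems whose last vowel is 'o' delete the last vowel and add -ani; stems whose last vowel is 'e' or 'u' change the last vowel to 'a'.
So biwtah → biezwtah.

biezwtah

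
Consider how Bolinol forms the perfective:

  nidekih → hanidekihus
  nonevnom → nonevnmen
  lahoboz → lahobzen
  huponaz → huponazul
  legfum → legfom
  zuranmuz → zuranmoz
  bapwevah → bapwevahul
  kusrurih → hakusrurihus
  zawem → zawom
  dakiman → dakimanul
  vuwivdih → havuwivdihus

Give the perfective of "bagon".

bagnen

"bagon" has last vowel 'o'. The stems whose last vowel is 'o' (nonevnom → nonevnmen, lahoboz → lahobzen) delete the last vowel and add -en.
The other patterns: stems whose last vowel is 'e' or 'u' change the last vowel to 'o'; stems whose last vowel is 'i' add ha- … -us around the stem; stems whose last vowel is 'a' add -ul.
So bagon → bagnen.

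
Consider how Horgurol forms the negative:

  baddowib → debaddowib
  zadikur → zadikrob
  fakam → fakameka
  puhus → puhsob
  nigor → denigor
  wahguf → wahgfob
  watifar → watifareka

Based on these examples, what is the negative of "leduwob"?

watifar and zadikur both end in -r yet inflect differently (watifareka, zadikrob), so the final letter is not what conditions the rule; the last vowel is.
"leduwob" has last vowel 'o'. The one such stem in the data (nigor → denigor) adds the prefix de-, so the same rule applies.
So leduwob → deleduwob.

deleduwob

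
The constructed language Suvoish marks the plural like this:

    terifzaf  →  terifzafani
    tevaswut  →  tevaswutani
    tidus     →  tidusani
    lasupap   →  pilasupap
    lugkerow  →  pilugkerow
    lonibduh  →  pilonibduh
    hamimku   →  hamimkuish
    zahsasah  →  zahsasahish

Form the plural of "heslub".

"heslub" begins with h-. The one such stem in the data (hamimku → hamimkuish) adds -ish, so the same rule applies.
The other patterns: stems beginning with t- add -ani; stems beginning with l- add the prefix pi-.
So heslub → heslubish.

heslubish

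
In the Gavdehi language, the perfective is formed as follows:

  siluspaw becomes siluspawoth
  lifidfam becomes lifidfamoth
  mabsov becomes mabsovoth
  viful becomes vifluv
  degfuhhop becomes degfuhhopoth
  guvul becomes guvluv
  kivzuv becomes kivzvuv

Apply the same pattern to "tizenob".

kivzuv and mabsov both end in -v yet inflect differently (kivzvuv, mabsovoth), so the final letter is not what conditions the rule; the last vowel is.
"tizenob" has last vowel 'o'. The stems whose last vowel is 'o' (mabsov → mabsovoth, degfuhhop → degfuhhopoth) add -oth.
So tizenob → tizenoboth.

tizenoboth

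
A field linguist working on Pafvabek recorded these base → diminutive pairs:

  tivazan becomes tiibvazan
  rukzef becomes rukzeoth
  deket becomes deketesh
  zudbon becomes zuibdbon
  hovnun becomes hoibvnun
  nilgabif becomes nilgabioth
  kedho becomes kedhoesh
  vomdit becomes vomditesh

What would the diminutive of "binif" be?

zudbon and kedho both have last vowel 'o' yet inflect differently (zuibdbon, kedhoesh), so the last vowel is not what conditions the rule; the final letter is.
"binif" ends in -f. The stems ending in -f (rukzef → rukzeoth, nilgabif → nilgabioth) drop the final letter and add -oth.
The other patterns: stems ending in -n insert -ib- after the first vowel; stems ending in -o or -t add -esh.
So binif → binioth.

binioth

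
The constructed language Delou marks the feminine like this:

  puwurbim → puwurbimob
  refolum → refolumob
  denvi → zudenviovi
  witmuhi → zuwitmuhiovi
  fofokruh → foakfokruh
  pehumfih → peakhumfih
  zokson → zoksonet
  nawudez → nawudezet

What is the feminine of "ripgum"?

puwurbim and denvi both have last vowel 'i' yet inflect differently (puwurbimob, zudenviovi), so the last vowel is not what conditions the rule; the final letter is.
"ripgum" ends in -m. The stems ending in -m (puwurbim → puwurbimob, refolum → refolumob) add -ob.
So ripgum → ripgumob.

ripgumob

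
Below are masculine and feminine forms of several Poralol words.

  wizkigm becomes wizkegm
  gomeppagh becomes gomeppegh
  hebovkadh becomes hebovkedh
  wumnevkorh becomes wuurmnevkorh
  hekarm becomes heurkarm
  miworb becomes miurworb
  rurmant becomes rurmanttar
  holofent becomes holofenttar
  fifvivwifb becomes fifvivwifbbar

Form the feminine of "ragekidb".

ragekedb

gomeppagh and wumnevkorh both end in -h yet inflect differently (gomeppegh, wuurmnevkorh), so the final letter is not what conditions the rule; the second-to-last letter is.
"ragekidb" has second-to-last letter 'd'. The one such stem in the data (hebovkadh → hebovkedh) changes the last vowel to 'e' (as do wizkigm, gomeppagh), so the same rule applies.
So ragekidb → ragekedb.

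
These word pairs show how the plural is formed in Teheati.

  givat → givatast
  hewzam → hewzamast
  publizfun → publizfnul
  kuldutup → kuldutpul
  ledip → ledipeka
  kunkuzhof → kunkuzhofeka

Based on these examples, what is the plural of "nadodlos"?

nadodloseka

"nadodlos" has last vowel 'o'. The one such stem in the data (kunkuzhof → kunkuzhofeka) adds -eka, so the same rule applies.
The other patterns: stems whose last vowel is 'a' add -ast; stems whose last vowel is 'u' delete the last vowel and add -ul.
So nadodlos → nadodloseka.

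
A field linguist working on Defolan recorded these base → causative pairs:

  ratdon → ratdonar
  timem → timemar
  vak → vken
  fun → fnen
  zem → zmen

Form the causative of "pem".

pmen

ratdon and fun both end in -n yet inflect differently (ratdonar, fnen), so the final letter is not what conditions the rule; the number of vowels is.
"pem" has 1 vowel. The stems with 1 vowel (vak → vken, fun → fnen, zem → zmen) delete the last vowel and add -en.
So pem → pmen.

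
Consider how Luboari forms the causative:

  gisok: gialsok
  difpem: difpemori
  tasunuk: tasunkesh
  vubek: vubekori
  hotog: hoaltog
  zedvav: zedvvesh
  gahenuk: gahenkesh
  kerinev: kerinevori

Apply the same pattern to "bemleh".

vubek and tasunuk both end in -k yet inflect differently (vubekori, tasunkesh), so the final letter is not what conditions the rule; the last vowel is.
"bemleh" has last vowel 'e'. The stems whose last vowel is 'e' (kerinev → kerinevori, difpem → difpemori, vubek → vubekori) add -ori.
So bemleh → bemlehori.

bemlehori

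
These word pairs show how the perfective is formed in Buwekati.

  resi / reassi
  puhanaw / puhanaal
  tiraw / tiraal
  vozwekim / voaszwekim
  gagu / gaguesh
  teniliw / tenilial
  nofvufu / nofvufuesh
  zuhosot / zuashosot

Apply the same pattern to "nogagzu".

nogagzuesh

teniliw and resi both have last vowel 'i' yet inflect differently (tenilial, reassi), so the last vowel is not what conditions the rule; the final letter is.
"nogagzu" ends in -u. The stems ending in -u (nofvufu → nofvufuesh, gagu → gaguesh) add -esh.
So nogagzu → nogagzuesh.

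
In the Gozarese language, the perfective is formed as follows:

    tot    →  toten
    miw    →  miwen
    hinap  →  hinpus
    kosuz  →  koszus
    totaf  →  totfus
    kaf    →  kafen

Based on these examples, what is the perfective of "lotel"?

lotlus

totaf and kaf both end in -f yet inflect differently (totfus, kafen), so the final letter is not what conditions the rule; the number of vowels is.
"lotel" has 2 vowels. The stems with 2 vowels (totaf → totfus, kosuz → koszus, hinap → hinpus) delete the last vowel and add -us.
The other pattern: stems with 1 vowel add -en.
So lotel → lotlus.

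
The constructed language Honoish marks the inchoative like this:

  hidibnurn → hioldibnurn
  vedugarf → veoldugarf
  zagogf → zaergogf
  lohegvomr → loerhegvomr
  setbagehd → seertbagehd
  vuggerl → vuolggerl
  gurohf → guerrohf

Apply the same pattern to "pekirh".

peolkirh

vedugarf and gurohf both end in -f yet inflect differently (veoldugarf, guerrohf), so the final letter is not what conditions the rule; the second-to-last letter is.
"pekirh" has second-to-last letter 'r'. The stems whose second-to-last letter is 'r' (vuggerl → vuolggerl, vedugarf → veoldugarf, hidibnurn → hioldibnurn) insert -ol- after the first vowel.
So pekirh → peolkirh.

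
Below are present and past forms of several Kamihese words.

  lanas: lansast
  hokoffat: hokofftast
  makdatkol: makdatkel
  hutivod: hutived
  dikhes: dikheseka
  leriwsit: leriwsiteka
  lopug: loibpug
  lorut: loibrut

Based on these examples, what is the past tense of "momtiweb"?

lanas and dikhes both end in -s yet inflect differently (lansast, dikheseka), so the final letter is not what conditions the rule; the last vowel is.
"momtiweb" has last vowel 'e'. The one such stem in the data (dikhes → dikheseka) adds -eka, so the same rule applies.
The other patterns: stems whose last vowel is 'a' delete the last vowel and add -ast; stems whose last vowel is 'o' change the last vowel to 'e'; stems whose last vowel is 'u' insert -ib- after the first vowel.
So momtiweb → momtiwebeka.

momtiwebeka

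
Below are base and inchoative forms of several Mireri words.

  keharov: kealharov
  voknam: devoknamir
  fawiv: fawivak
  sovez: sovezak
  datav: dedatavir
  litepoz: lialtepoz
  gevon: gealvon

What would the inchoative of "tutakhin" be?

keharov and datav both end in -v yet inflect differently (kealharov, dedatavir), so the final letter is not what conditions the rule; the last vowel is.
"tutakhin" has last vowel 'i'. The one such stem in the data (fawiv → fawivak) adds -ak, so the same rule applies.
So tutakhin → tutakhinak.

tutakhinak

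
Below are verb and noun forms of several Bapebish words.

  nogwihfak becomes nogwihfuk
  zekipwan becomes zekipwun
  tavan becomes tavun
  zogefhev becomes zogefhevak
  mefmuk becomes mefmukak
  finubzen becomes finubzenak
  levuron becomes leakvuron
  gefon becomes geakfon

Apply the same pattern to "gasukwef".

gasukwefak

"gasukwef" has last vowel 'e'. The stems whose last vowel is 'e' (zogefhev → zogefhevak, finubzen → finubzenak) add -ak.
So gasukwef → gasukwefak.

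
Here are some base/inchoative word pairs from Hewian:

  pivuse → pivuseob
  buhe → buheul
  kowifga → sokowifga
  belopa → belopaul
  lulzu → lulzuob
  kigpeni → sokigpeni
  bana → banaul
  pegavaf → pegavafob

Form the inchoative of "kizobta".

sokizobta

"kizobta" begins with k-. The stems beginning with k- (kigpeni → sokigpeni, kowifga → sokowifga) add the prefix so-.
The other patterns: stems beginning with b- add -ul; stems beginning with l- or p- add -ob.
So kizobta → sokizobta.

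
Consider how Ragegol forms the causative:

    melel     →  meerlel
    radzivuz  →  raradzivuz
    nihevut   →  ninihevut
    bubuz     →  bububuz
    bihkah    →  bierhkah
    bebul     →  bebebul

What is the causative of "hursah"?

bebul and melel both end in -l yet inflect differently (bebebul, meerlel), so the final letter is not what conditions the rule; the last vowel is.
"hursah" has last vowel 'a'. The one such stem in the data (bihkah → bierhkah) inserts -er- after the first vowel (as does melel), so the same rule applies.
So hursah → huerrsah.

huerrsah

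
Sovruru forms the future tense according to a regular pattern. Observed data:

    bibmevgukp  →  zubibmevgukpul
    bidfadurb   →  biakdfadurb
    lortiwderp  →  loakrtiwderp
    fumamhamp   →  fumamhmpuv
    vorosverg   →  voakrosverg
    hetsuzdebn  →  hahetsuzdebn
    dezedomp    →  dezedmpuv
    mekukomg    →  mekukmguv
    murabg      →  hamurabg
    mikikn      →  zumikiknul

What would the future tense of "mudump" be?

mudmpuv

mekukomg and vorosverg both end in -g yet inflect differently (mekukmguv, voakrosverg), so the final letter is not what conditions the rule; the second-to-last letter is.
"mudump" has second-to-last letter 'm'. The stems whose second-to-last letter is 'm' (fumamhamp → fumamhmpuv, dezedomp → dezedmpuv, mekukomg → mekukmguv) delete the last vowel and add -uv.
So mudump → mudmpuv.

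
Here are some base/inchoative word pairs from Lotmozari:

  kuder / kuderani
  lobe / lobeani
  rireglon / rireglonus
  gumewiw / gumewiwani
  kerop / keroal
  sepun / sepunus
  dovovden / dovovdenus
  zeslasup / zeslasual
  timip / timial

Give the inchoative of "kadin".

kerop and rireglon both have last vowel 'o' yet inflect differently (keroal, rireglonus), so the last vowel is not what conditions the rule; the final letter is.
"kadin" ends in -n. The stems ending in -n (dovovden → dovovdenus, rireglon → rireglonus, sepun → sepunus) add -us.
So kadin → kadinus.

kadinus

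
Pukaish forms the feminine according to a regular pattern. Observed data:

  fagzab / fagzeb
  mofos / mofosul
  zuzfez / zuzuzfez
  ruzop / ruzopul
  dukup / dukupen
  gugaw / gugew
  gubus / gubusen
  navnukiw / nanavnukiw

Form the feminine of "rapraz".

"rapraz" has last vowel 'a'. The stems whose last vowel is 'a' (fagzab → fagzeb, gugaw → gugew) change the last vowel to 'e'.
The other patterns: stems whose last vowel is 'u' add -en; stems whose last vowel is 'e' or 'i' repeat the first consonant+vowel as a prefix; stems whose last vowel is 'o' add -ul.
So rapraz → raprez.

raprez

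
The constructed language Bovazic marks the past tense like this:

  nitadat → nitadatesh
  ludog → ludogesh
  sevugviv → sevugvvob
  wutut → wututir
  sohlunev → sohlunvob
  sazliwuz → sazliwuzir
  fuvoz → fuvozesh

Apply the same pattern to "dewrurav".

fuvoz and sazliwuz both end in -z yet inflect differently (fuvozesh, sazliwuzir), so the final letter is not what conditions the rule; the last vowel is.
"dewrurav" has last vowel 'a'. The one such stem in the data (nitadat → nitadatesh) adds -esh, so the same rule applies.
The other patterns: stems whose last vowel is 'u' add -ir; stems whose last vowel is 'e' or 'i' delete the last vowel and add -ob.
So dewrurav → dewruravesh.

dewruravesh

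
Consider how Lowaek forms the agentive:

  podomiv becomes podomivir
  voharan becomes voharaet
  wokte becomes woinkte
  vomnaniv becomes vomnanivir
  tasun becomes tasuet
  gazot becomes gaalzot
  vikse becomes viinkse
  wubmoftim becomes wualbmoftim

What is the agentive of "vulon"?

"vulon" ends in -n. The stems ending in -n (tasun → tasuet, voharan → voharaet) drop the final letter and add -et.
So vulon → vuloet.

vuloet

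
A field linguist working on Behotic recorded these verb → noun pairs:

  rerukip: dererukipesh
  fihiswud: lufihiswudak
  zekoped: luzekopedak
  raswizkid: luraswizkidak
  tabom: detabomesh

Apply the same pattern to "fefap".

raswizkid and rerukip both have last vowel 'i' yet inflect differently (luraswizkidak, dererukipesh), so the last vowel is not what conditions the rule; the final letter is.
"fefap" ends in -p. The one such stem in the data (rerukip → dererukipesh) adds de- … -esh around the stem, so the same rule applies.
The other pattern: stems ending in -d add lu- … -ak around the stem.
So fefap → defefapesh.

defefapesh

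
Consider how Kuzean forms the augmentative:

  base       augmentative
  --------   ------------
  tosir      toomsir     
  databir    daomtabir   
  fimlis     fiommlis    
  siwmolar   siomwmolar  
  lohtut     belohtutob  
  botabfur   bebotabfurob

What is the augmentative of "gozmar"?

goomzmar

botabfur and databir both end in -r yet inflect differently (bebotabfurob, daomtabir), so the final letter is not what conditions the rule; the last vowel is.
"gozmar" has last vowel 'a'. The one such stem in the data (siwmolar → siomwmolar) inserts -om- after the first vowel (as do fimlis, databir), so the same rule applies.
So gozmar → goomzmar.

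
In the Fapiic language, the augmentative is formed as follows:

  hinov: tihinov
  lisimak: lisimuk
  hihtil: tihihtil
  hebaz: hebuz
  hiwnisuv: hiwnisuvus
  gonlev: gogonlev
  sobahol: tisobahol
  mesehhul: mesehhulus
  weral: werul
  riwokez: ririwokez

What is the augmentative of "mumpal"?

"mumpal" has last vowel 'a'. The stems whose last vowel is 'a' (weral → werul, lisimak → lisimuk, hebaz → hebuz) change the last vowel to 'u'.
So mumpal → mumpul.

mumpul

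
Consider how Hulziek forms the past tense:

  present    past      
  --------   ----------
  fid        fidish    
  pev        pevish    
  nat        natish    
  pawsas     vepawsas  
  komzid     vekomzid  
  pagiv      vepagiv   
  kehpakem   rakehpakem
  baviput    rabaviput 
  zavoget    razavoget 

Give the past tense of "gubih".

fid and komzid both end in -d yet inflect differently (fidish, vekomzid), so the final letter is not what conditions the rule; the number of vowels is.
"gubih" has 2 vowels. The stems with 2 vowels (pawsas → vepawsas, komzid → vekomzid, pagiv → vepagiv) add the prefix ve-.
The other patterns: stems with 1 vowel add -ish; stems with 3 vowels add the prefix ra-.
So gubih → vegubih.

vegubih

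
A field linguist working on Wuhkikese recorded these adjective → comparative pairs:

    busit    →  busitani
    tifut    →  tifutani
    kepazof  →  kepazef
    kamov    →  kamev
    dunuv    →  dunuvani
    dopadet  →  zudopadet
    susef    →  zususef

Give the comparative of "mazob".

mazeb

"mazob" has last vowel 'o'. The stems whose last vowel is 'o' (kamov → kamev, kepazof → kepazef) change the last vowel to 'e'.
The other patterns: stems whose last vowel is 'e' add the prefix zu-; stems whose last vowel is 'i' or 'u' add -ani.
So mazob → mazeb.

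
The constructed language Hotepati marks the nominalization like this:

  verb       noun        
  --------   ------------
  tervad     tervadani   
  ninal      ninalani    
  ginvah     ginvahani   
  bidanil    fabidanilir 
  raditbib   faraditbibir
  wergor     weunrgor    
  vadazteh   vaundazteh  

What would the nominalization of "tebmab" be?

tebmabani

ninal and bidanil both end in -l yet inflect differently (ninalani, fabidanilir), so the final letter is not what conditions the rule; the last vowel is.
"tebmab" has last vowel 'a'. The stems whose last vowel is 'a' (tervad → tervadani, ninal → ninalani, ginvah → ginvahani) add -ani.
So tebmab → tebmabani.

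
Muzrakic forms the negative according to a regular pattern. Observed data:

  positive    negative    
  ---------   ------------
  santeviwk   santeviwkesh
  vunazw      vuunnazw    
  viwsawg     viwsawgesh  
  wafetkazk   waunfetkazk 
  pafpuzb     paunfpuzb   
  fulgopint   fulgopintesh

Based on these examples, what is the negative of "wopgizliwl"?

wopgizliwlesh

wafetkazk and santeviwk both end in -k yet inflect differently (waunfetkazk, santeviwkesh), so the final letter is not what conditions the rule; the second-to-last letter is.
"wopgizliwl" has second-to-last letter 'w'. The stems whose second-to-last letter is 'w' (viwsawg → viwsawgesh, santeviwk → santeviwkesh) add -esh.
The other pattern: stems whose second-to-last letter is 'z' insert -un- after the first vowel.
So wopgizliwl → wopgizliwlesh.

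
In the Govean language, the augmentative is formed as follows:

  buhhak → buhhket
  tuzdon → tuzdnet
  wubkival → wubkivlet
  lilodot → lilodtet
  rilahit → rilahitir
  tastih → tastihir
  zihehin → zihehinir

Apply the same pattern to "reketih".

reketihir

lilodot and rilahit both end in -t yet inflect differently (lilodtet, rilahitir), so the final letter is not what conditions the rule; the last vowel is.
"reketih" has last vowel 'i'. The stems whose last vowel is 'i' (rilahit → rilahitir, tastih → tastihir, zihehin → zihehinir) add -ir.
The other pattern: stems whose last vowel is 'a' or 'o' delete the last vowel and add -et.
So reketih → reketihir.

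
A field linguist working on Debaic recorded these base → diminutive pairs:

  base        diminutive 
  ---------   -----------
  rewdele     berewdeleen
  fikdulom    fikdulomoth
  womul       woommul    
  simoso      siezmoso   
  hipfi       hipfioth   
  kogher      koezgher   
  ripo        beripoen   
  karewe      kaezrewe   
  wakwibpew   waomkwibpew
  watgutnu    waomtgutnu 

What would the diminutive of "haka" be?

hakaoth

ripo and simoso both end in -o yet inflect differently (beripoen, siezmoso), so the final letter is not what conditions the rule; the first letter is.
"haka" begins with h-. The one such stem in the data (hipfi → hipfioth) adds -oth, so the same rule applies.
The other patterns: stems beginning with w- insert -om- after the first vowel; stems beginning with r- add be- … -en around the stem; stems beginning with k- or s- insert -ez- after the first vowel.
So haka → hakaoth.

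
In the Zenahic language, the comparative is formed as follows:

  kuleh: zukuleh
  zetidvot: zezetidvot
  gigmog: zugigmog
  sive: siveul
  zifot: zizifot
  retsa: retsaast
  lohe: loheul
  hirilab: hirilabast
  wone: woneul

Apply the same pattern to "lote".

loteul

"lote" ends in -e. The stems ending in -e (lohe → loheul, sive → siveul, wone → woneul) add -ul.
The other patterns: stems ending in -t repeat the first consonant+vowel as a prefix; stems ending in -a or -b add -ast; stems ending in -g or -h add the prefix zu-.
So lote → loteul.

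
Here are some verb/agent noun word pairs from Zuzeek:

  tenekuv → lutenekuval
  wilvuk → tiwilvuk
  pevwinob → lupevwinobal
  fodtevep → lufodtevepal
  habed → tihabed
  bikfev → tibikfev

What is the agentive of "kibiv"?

tikibiv

bikfev and tenekuv both end in -v yet inflect differently (tibikfev, lutenekuval), so the final letter is not what conditions the rule; the number of vowels is.
"kibiv" has 2 vowels. The stems with 2 vowels (habed → tihabed, bikfev → tibikfev, wilvuk → tiwilvuk) add the prefix ti-.
So kibiv → tikibiv.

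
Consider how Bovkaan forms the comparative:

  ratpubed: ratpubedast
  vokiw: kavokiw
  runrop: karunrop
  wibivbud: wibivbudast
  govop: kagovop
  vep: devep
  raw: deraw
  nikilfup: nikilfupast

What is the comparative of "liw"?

vep and runrop both end in -p yet inflect differently (devep, karunrop), so the final letter is not what conditions the rule; the number of vowels is.
"liw" has 1 vowel. The stems with 1 vowel (vep → devep, raw → deraw) add the prefix de-.
So liw → deliw.

deliw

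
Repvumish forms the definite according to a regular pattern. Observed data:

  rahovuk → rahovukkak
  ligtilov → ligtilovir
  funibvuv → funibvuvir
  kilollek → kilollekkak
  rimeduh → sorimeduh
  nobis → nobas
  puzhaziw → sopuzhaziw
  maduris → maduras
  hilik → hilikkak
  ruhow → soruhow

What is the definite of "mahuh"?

"mahuh" ends in -h. The one such stem in the data (rimeduh → sorimeduh) adds the prefix so-, so the same rule applies.
So mahuh → somahuh.

somahuh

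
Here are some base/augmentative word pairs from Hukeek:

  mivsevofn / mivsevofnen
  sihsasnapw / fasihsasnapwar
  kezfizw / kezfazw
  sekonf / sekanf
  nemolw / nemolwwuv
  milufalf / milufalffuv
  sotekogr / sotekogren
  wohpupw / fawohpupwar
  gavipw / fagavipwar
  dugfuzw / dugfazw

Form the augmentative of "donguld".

donguldduv

"donguld" has second-to-last letter 'l'. The stems whose second-to-last letter is 'l' (milufalf → milufalffuv, nemolw → nemolwwuv) double the final consonant and add -uv.
The other patterns: stems whose second-to-last letter is 'p' add fa- … -ar around the stem; stems whose second-to-last letter is 'n' or 'z' change the last vowel to 'a'; stems whose second-to-last letter is 'f' or 'g' add -en.
So donguld → donguldduv.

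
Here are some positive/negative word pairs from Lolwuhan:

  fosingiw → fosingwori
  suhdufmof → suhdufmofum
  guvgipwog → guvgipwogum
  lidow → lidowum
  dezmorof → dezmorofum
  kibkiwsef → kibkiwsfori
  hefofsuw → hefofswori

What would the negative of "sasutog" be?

sasutogum

lidow and hefofsuw both end in -w yet inflect differently (lidowum, hefofswori), so the final letter is not what conditions the rule; the last vowel is.
"sasutog" has last vowel 'o'. The stems whose last vowel is 'o' (guvgipwog → guvgipwogum, suhdufmof → suhdufmofum, dezmorof → dezmorofum) add -um.
So sasutog → sasutogum.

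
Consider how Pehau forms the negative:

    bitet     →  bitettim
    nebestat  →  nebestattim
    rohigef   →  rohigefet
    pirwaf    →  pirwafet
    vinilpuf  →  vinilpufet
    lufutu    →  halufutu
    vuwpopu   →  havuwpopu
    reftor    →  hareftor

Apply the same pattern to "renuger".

harenuger

bitet and rohigef both have last vowel 'e' yet inflect differently (bitettim, rohigefet), so the last vowel is not what conditions the rule; the final letter is.
"renuger" ends in -r. The one such stem in the data (reftor → hareftor) adds the prefix ha-, so the same rule applies.
The other patterns: stems ending in -t double the final consonant and add -im; stems ending in -f add -et.
So renuger → harenuger.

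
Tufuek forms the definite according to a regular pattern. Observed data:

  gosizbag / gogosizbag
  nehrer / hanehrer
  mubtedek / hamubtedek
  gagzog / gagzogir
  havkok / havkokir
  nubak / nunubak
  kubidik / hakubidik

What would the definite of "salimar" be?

sasalimar

"salimar" has last vowel 'a'. The stems whose last vowel is 'a' (nubak → nunubak, gosizbag → gogosizbag) repeat the first consonant+vowel as a prefix.
The other patterns: stems whose last vowel is 'o' add -ir; stems whose last vowel is 'e' or 'i' add the prefix ha-.
So salimar → sasalimar.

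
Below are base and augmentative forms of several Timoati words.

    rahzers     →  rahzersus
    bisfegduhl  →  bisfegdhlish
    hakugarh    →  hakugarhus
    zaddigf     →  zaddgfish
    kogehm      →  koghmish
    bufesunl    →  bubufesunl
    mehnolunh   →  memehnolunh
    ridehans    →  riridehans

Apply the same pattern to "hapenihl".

hapenhlish

rahzers and ridehans both end in -s yet inflect differently (rahzersus, riridehans), so the final letter is not what conditions the rule; the second-to-last letter is.
"hapenihl" has second-to-last letter 'h'. The stems whose second-to-last letter is 'h' (kogehm → koghmish, bisfegduhl → bisfegdhlish) delete the last vowel and add -ish.
So hapenihl → hapenhlish.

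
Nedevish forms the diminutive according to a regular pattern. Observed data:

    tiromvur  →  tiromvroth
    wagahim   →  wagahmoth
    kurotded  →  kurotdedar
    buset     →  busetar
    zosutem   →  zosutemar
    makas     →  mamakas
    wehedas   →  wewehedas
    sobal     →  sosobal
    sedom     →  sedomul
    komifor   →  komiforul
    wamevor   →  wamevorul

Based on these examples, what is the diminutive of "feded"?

wagahim and zosutem both end in -m yet inflect differently (wagahmoth, zosutemar), so the final letter is not what conditions the rule; the last vowel is.
"feded" has last vowel 'e'. The stems whose last vowel is 'e' (kurotded → kurotdedar, buset → busetar, zosutem → zosutemar) add -ar.
The other patterns: stems whose last vowel is 'i' or 'u' delete the last vowel and add -oth; stems whose last vowel is 'a' repeat the first consonant+vowel as a prefix; stems whose last vowel is 'o' add -ul.
So feded → fededar.

fededar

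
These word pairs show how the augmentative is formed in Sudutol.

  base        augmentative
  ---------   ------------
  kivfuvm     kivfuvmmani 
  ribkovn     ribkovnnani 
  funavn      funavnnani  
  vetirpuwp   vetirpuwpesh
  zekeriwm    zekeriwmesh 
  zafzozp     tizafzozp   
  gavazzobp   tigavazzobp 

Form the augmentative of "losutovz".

losutovzzani

kivfuvm and zekeriwm both end in -m yet inflect differently (kivfuvmmani, zekeriwmesh), so the final letter is not what conditions the rule; the second-to-last letter is.
"losutovz" has second-to-last letter 'v'. The stems whose second-to-last letter is 'v' (kivfuvm → kivfuvmmani, ribkovn → ribkovnnani, funavn → funavnnani) double the final consonant and add -ani.
So losutovz → losutovzzani.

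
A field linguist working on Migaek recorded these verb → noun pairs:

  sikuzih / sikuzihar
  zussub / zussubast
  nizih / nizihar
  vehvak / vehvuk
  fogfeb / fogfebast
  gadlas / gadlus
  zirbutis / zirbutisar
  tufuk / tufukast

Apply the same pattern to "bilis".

bilisar

"bilis" has last vowel 'i'. The stems whose last vowel is 'i' (nizih → nizihar, zirbutis → zirbutisar, sikuzih → sikuzihar) add -ar.
So bilis → bilisar.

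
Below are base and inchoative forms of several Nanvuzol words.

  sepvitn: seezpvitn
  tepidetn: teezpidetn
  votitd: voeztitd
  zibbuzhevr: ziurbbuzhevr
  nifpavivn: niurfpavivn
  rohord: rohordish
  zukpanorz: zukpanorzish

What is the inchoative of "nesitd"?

neezsitd

sepvitn and nifpavivn both end in -n yet inflect differently (seezpvitn, niurfpavivn), so the final letter is not what conditions the rule; the second-to-last letter is.
"nesitd" has second-to-last letter 't'. The stems whose second-to-last letter is 't' (sepvitn → seezpvitn, tepidetn → teezpidetn, votitd → voeztitd) insert -ez- after the first vowel.
So nesitd → neezsitd.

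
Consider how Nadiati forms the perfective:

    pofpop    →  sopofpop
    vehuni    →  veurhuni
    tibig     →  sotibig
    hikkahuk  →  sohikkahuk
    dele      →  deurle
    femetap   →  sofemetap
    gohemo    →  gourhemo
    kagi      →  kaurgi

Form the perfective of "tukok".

kagi and tibig both have last vowel 'i' yet inflect differently (kaurgi, sotibig), so the last vowel is not what conditions the rule; whether the stem ends in a vowel or a consonant is.
"tukok" ends in a consonant. The stems ending in a consonant (femetap → sofemetap, hikkahuk → sohikkahuk, tibig → sotibig) add the prefix so-.
The other pattern: stems ending in a vowel insert -ur- after the first vowel.
So tukok → sotukok.

sotukok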